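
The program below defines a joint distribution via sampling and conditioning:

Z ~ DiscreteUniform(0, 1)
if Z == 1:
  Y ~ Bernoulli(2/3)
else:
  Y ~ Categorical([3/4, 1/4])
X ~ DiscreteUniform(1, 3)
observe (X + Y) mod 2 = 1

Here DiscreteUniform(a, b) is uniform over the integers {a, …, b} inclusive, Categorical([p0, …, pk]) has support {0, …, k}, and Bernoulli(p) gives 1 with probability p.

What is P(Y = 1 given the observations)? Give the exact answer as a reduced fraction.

P(Y = 1 | obs) = 11/37

Enumerate traces; 6 have nonzero weight after conditioning:
  (Z=0, Y=0, X=1) weight 1/8
  (Z=0, Y=0, X=3) weight 1/8
  (Z=0, Y=1, X=2) weight 1/24
  (Z=1, Y=0, X=1) weight 1/18
  (Z=1, Y=0, X=3) weight 1/18
  (Z=1, Y=1, X=2) weight 1/9
Group by Y:
  weight(Y=0) = 13/36
  weight(Y=1) = 11/72
Total weight = 13/36 + 11/72 = 37/72
P(Y=0 | obs) = 13/36 / 37/72 = 26/37
P(Y=1 | obs) = 11/72 / 37/72 = 11/37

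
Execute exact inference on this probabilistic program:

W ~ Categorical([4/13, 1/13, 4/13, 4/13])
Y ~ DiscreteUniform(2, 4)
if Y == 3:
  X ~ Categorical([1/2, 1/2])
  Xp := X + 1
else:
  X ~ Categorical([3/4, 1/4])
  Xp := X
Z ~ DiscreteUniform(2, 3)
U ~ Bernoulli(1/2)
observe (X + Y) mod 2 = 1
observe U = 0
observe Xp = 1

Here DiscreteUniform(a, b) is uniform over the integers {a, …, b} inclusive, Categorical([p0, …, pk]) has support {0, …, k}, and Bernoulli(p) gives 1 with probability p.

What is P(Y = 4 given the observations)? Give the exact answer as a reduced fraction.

Enumerate traces; 24 have nonzero weight after conditioning:
  (W=0, Y=2, X=1, Z=2, U=0) weight 1/156
  (W=0, Y=2, X=1, Z=3, U=0) weight 1/156
  (W=0, Y=3, X=0, Z=2, U=0) weight 1/78
  (W=0, Y=3, X=0, Z=3, U=0) weight 1/78
  (W=0, Y=4, X=1, Z=2, U=0) weight 1/156
  (W=0, Y=4, X=1, Z=3, U=0) weight 1/156
  (W=1, Y=2, X=1, Z=2, U=0) weight 1/624
  (W=1, Y=2, X=1, Z=3, U=0) weight 1/624
  … 16 more
Group by Y:
  weight(Y=2) = 1/24
  weight(Y=3) = 1/12
  weight(Y=4) = 1/24
Total weight = 1/24 + 1/12 + 1/24 = 1/6
P(Y=2 | obs) = 1/24 / 1/6 = 1/4
P(Y=3 | obs) = 1/12 / 1/6 = 1/2
P(Y=4 | obs) = 1/24 / 1/6 = 1/4

P(Y = 4 | obs) = 1/4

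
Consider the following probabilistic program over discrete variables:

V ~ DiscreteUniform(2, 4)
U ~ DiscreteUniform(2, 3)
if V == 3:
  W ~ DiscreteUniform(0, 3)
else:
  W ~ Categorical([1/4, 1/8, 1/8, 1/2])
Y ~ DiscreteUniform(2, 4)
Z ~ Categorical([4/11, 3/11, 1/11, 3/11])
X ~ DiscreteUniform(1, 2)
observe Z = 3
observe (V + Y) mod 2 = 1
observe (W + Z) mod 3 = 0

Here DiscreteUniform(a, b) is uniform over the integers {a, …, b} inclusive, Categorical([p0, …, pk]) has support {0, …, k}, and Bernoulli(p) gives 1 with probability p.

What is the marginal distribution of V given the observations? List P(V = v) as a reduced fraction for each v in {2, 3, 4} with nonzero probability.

P(V=2) = 3/10, P(V=3) = 2/5, P(V=4) = 3/10

Enumerate traces; 32 have nonzero weight after conditioning:
  (V=2, U=2, W=0, Y=3, Z=3, X=1) weight 1/528
  (V=2, U=2, W=0, Y=3, Z=3, X=2) weight 1/528
  (V=2, U=2, W=3, Y=3, Z=3, X=1) weight 1/264
  (V=2, U=2, W=3, Y=3, Z=3, X=2) weight 1/264
  (V=2, U=3, W=0, Y=3, Z=3, X=1) weight 1/528
  (V=2, U=3, W=0, Y=3, Z=3, X=2) weight 1/528
  (V=2, U=3, W=3, Y=3, Z=3, X=1) weight 1/264
  (V=2, U=3, W=3, Y=3, Z=3, X=2) weight 1/264
  (V=3, U=2, W=0, Y=2, Z=3, X=1) weight 1/528
  (V=4, U=2, W=0, Y=3, Z=3, X=1) weight 1/528
  … 22 more
Group by V:
  weight(V=2) = 1/44
  weight(V=3) = 1/33
  weight(V=4) = 1/44
Total weight = 1/44 + 1/33 + 1/44 = 5/66
P(V=2 | obs) = 1/44 / 5/66 = 3/10
P(V=3 | obs) = 1/33 / 5/66 = 2/5
P(V=4 | obs) = 1/44 / 5/66 = 3/10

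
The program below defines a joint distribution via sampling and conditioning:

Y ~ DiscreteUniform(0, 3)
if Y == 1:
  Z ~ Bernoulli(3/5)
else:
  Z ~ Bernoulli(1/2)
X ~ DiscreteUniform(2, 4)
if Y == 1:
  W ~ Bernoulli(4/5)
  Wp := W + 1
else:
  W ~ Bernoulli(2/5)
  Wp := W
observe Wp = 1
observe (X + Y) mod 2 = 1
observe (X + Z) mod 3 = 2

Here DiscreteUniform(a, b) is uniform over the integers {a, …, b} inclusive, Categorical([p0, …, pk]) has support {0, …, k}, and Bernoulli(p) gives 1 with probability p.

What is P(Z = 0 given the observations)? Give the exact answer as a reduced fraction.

P(Z = 0 | obs) = 7/15

Enumerate traces; 4 have nonzero weight after conditioning:
  (Y=1, Z=0, X=2, W=0) weight 1/150
  (Y=1, Z=1, X=4, W=0) weight 1/100
  (Y=3, Z=0, X=2, W=1) weight 1/60
  (Y=3, Z=1, X=4, W=1) weight 1/60
Group by Z:
  weight(Z=0) = 7/300
  weight(Z=1) = 2/75
Total weight = 7/300 + 2/75 = 1/20
P(Z=0 | obs) = 7/300 / 1/20 = 7/15
P(Z=1 | obs) = 2/75 / 1/20 = 8/15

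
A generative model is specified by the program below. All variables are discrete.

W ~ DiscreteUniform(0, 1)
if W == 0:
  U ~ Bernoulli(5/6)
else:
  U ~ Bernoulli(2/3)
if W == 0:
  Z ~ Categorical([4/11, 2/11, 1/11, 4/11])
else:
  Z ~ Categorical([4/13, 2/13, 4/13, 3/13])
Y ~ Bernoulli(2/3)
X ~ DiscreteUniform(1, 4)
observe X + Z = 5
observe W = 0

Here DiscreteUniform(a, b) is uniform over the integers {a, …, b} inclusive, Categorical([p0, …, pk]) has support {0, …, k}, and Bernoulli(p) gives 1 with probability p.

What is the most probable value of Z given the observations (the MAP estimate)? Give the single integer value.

Enumerate traces; 12 have nonzero weight after conditioning:
  (W=0, U=0, Z=1, Y=0, X=4) weight 1/792
  (W=0, U=0, Z=1, Y=1, X=4) weight 1/396
  (W=0, U=0, Z=2, Y=0, X=3) weight 1/1584
  (W=0, U=0, Z=2, Y=1, X=3) weight 1/792
  (W=0, U=0, Z=3, Y=0, X=2) weight 1/396
  (W=0, U=0, Z=3, Y=1, X=2) weight 1/198
  (W=0, U=1, Z=1, Y=0, X=4) weight 5/792
  (W=0, U=1, Z=1, Y=1, X=4) weight 5/396
  … 4 more
Group by Z:
  weight(Z=1) = 1/44
  weight(Z=2) = 1/88
  weight(Z=3) = 1/22
Total weight = 1/44 + 1/88 + 1/22 = 7/88
P(Z=1 | obs) = 1/44 / 7/88 = 2/7
P(Z=2 | obs) = 1/88 / 7/88 = 1/7
P(Z=3 | obs) = 1/22 / 7/88 = 4/7
argmax = 3

argmax_v P(Z = v | obs) = 3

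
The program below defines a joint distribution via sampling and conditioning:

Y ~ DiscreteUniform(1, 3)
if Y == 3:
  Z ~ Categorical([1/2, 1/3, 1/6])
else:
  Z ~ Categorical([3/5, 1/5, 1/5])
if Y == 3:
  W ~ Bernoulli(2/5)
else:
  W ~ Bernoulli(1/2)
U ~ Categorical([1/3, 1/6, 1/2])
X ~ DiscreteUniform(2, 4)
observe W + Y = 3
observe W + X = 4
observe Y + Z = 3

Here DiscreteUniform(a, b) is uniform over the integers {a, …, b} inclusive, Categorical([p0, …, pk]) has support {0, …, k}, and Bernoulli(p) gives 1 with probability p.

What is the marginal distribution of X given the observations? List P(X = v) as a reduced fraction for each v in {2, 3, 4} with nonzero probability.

P(X=3) = 1/4, P(X=4) = 3/4

Enumerate traces; 6 have nonzero weight after conditioning:
  (Y=2, Z=1, W=1, U=0, X=3) weight 1/270
  (Y=2, Z=1, W=1, U=1, X=3) weight 1/540
  (Y=2, Z=1, W=1, U=2, X=3) weight 1/180
  (Y=3, Z=0, W=0, U=0, X=4) weight 1/90
  (Y=3, Z=0, W=0, U=1, X=4) weight 1/180
  (Y=3, Z=0, W=0, U=2, X=4) weight 1/60
Group by X:
  weight(X=3) = 1/90
  weight(X=4) = 1/30
Total weight = 1/90 + 1/30 = 2/45
P(X=3 | obs) = 1/90 / 2/45 = 1/4
P(X=4 | obs) = 1/30 / 2/45 = 3/4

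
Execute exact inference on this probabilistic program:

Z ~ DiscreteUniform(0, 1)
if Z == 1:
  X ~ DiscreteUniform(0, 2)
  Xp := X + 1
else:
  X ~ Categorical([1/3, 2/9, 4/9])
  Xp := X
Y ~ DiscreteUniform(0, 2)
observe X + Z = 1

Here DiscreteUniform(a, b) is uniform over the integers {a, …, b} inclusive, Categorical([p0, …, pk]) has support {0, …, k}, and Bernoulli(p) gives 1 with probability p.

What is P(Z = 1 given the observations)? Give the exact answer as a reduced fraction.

P(Z = 1 | obs) = 3/5

Enumerate traces; 6 have nonzero weight after conditioning:
  (Z=0, X=1, Y=0) weight 1/27
  (Z=0, X=1, Y=1) weight 1/27
  (Z=0, X=1, Y=2) weight 1/27
  (Z=1, X=0, Y=0) weight 1/18
  (Z=1, X=0, Y=1) weight 1/18
  (Z=1, X=0, Y=2) weight 1/18
Group by Z:
  weight(Z=0) = 1/9
  weight(Z=1) = 1/6
Total weight = 1/9 + 1/6 = 5/18
P(Z=0 | obs) = 1/9 / 5/18 = 2/5
P(Z=1 | obs) = 1/6 / 5/18 = 3/5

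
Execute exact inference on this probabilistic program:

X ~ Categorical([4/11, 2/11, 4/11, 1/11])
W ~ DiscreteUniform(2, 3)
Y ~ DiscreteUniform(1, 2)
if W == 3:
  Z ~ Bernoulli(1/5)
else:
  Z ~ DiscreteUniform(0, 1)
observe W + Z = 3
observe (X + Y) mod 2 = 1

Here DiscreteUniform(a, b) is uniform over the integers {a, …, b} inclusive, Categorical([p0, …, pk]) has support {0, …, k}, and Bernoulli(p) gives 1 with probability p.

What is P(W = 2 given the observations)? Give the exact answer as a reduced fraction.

P(W = 2 | obs) = 5/13

Enumerate traces; 8 have nonzero weight after conditioning:
  (X=0, W=2, Y=1, Z=1) weight 1/22
  (X=0, W=3, Y=1, Z=0) weight 4/55
  (X=1, W=2, Y=2, Z=1) weight 1/44
  (X=1, W=3, Y=2, Z=0) weight 2/55
  (X=2, W=2, Y=1, Z=1) weight 1/22
  (X=2, W=3, Y=1, Z=0) weight 4/55
  (X=3, W=2, Y=2, Z=1) weight 1/88
  (X=3, W=3, Y=2, Z=0) weight 1/55
Group by W:
  weight(W=2) = 1/8
  weight(W=3) = 1/5
Total weight = 1/8 + 1/5 = 13/40
P(W=2 | obs) = 1/8 / 13/40 = 5/13
P(W=3 | obs) = 1/5 / 13/40 = 8/13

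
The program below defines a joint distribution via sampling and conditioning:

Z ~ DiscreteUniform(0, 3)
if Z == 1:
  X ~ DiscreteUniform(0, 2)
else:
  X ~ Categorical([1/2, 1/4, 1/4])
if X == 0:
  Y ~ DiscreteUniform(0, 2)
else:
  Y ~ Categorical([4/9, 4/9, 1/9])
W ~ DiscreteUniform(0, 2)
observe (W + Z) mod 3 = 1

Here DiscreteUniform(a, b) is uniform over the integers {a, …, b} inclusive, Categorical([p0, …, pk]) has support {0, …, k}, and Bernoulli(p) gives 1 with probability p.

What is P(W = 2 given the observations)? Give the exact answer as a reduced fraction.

Enumerate traces; 36 have nonzero weight after conditioning:
  (Z=0, X=0, Y=0, W=1) weight 1/72
  (Z=0, X=0, Y=1, W=1) weight 1/72
  (Z=0, X=0, Y=2, W=1) weight 1/72
  (Z=0, X=1, Y=0, W=1) weight 1/108
  (Z=0, X=1, Y=1, W=1) weight 1/108
  (Z=0, X=1, Y=2, W=1) weight 1/432
  (Z=0, X=2, Y=0, W=1) weight 1/108
  (Z=0, X=2, Y=1, W=1) weight 1/108
  (Z=1, X=0, Y=0, W=0) weight 1/108
  (Z=2, X=0, Y=0, W=2) weight 1/72
  … 26 more
Group by W:
  weight(W=0) = 1/12
  weight(W=1) = 1/6
  weight(W=2) = 1/12
Total weight = 1/12 + 1/6 + 1/12 = 1/3
P(W=0 | obs) = 1/12 / 1/3 = 1/4
P(W=1 | obs) = 1/6 / 1/3 = 1/2
P(W=2 | obs) = 1/12 / 1/3 = 1/4

P(W = 2 | obs) = 1/4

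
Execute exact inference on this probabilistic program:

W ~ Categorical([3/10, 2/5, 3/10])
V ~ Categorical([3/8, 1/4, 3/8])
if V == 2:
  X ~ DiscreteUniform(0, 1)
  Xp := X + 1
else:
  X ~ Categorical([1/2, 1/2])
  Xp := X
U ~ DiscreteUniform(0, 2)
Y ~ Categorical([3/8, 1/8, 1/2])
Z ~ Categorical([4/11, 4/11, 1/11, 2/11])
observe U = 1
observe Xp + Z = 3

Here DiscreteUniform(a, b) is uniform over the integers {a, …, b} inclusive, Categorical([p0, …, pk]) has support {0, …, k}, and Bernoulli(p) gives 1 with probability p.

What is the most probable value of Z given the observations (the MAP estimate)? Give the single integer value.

Enumerate traces; 54 have nonzero weight after conditioning:
  (W=0, V=0, X=0, U=1, Y=0, Z=3) weight 9/7040
  (W=0, V=0, X=0, U=1, Y=1, Z=3) weight 3/7040
  (W=0, V=0, X=0, U=1, Y=2, Z=3) weight 3/1760
  (W=0, V=0, X=1, U=1, Y=0, Z=2) weight 9/14080
  (W=0, V=0, X=1, U=1, Y=1, Z=2) weight 3/14080
  (W=0, V=0, X=1, U=1, Y=2, Z=2) weight 3/3520
  (W=0, V=1, X=0, U=1, Y=0, Z=3) weight 3/3520
  (W=0, V=1, X=0, U=1, Y=1, Z=3) weight 1/3520
  (W=0, V=2, X=1, U=1, Y=0, Z=1) weight 9/3520
  … 45 more
Group by Z:
  weight(Z=1) = 1/44
  weight(Z=2) = 1/66
  weight(Z=3) = 5/264
Total weight = 1/44 + 1/66 + 5/264 = 5/88
P(Z=1 | obs) = 1/44 / 5/88 = 2/5
P(Z=2 | obs) = 1/66 / 5/88 = 4/15
P(Z=3 | obs) = 5/264 / 5/88 = 1/3
argmax = 1

argmax_v P(Z = v | obs) = 1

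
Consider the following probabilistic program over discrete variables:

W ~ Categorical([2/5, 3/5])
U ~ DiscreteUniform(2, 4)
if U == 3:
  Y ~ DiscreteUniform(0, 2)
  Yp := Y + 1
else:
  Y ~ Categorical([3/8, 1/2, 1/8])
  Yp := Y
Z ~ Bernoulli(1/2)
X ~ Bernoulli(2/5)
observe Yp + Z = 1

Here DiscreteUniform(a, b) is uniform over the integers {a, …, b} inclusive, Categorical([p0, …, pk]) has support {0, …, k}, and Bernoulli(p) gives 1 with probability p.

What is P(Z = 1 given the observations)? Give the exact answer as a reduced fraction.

Enumerate traces; 20 have nonzero weight after conditioning:
  (W=0, U=2, Y=0, Z=1, X=0) weight 3/200
  (W=0, U=2, Y=0, Z=1, X=1) weight 1/100
  (W=0, U=2, Y=1, Z=0, X=0) weight 1/50
  (W=0, U=2, Y=1, Z=0, X=1) weight 1/75
  (W=0, U=3, Y=0, Z=0, X=0) weight 1/75
  (W=0, U=3, Y=0, Z=0, X=1) weight 2/225
  (W=0, U=4, Y=0, Z=1, X=0) weight 3/200
  (W=0, U=4, Y=0, Z=1, X=1) weight 1/100
  … 12 more
Group by Z:
  weight(Z=0) = 2/9
  weight(Z=1) = 1/8
Total weight = 2/9 + 1/8 = 25/72
P(Z=0 | obs) = 2/9 / 25/72 = 16/25
P(Z=1 | obs) = 1/8 / 25/72 = 9/25

P(Z = 1 | obs) = 9/25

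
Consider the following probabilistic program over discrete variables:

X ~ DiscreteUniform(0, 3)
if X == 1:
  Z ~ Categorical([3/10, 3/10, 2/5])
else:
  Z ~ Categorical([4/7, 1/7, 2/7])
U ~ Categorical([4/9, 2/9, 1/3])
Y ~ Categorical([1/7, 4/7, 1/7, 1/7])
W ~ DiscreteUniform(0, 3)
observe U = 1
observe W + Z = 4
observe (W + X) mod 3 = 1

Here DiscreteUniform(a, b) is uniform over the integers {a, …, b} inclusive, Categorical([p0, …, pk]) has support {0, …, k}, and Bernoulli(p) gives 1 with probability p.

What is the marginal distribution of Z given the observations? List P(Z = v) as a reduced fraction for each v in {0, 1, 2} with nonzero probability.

P(Z=1) = 21/41, P(Z=2) = 20/41

Enumerate traces; 8 have nonzero weight after conditioning:
  (X=1, Z=1, U=1, Y=0, W=3) weight 1/1680
  (X=1, Z=1, U=1, Y=1, W=3) weight 1/420
  (X=1, Z=1, U=1, Y=2, W=3) weight 1/1680
  (X=1, Z=1, U=1, Y=3, W=3) weight 1/1680
  (X=2, Z=2, U=1, Y=0, W=2) weight 1/1764
  (X=2, Z=2, U=1, Y=1, W=2) weight 1/441
  (X=2, Z=2, U=1, Y=2, W=2) weight 1/1764
  (X=2, Z=2, U=1, Y=3, W=2) weight 1/1764
Group by Z:
  weight(Z=1) = 1/240
  weight(Z=2) = 1/252
Total weight = 1/240 + 1/252 = 41/5040
P(Z=1 | obs) = 1/240 / 41/5040 = 21/41
P(Z=2 | obs) = 1/252 / 41/5040 = 20/41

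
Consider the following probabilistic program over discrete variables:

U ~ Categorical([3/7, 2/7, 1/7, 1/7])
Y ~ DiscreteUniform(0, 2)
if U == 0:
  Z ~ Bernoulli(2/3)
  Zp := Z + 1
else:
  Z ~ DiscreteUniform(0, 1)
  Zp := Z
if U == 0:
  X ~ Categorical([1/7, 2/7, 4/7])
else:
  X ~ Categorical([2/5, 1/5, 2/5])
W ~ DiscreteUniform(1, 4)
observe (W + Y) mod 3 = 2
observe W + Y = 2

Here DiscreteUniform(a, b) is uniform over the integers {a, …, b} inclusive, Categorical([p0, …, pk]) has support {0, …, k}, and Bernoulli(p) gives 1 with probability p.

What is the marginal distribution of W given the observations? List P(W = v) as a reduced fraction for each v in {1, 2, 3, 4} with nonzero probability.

P(W=1) = 1/2, P(W=2) = 1/2

Enumerate traces; 48 have nonzero weight after conditioning:
  (U=0, Y=0, Z=0, X=0, W=2) weight 1/588
  (U=0, Y=0, Z=0, X=1, W=2) weight 1/294
  (U=0, Y=0, Z=0, X=2, W=2) weight 1/147
  (U=0, Y=0, Z=1, X=0, W=2) weight 1/294
  (U=0, Y=0, Z=1, X=1, W=2) weight 1/147
  (U=0, Y=0, Z=1, X=2, W=2) weight 2/147
  (U=0, Y=1, Z=0, X=0, W=1) weight 1/588
  (U=0, Y=1, Z=0, X=1, W=1) weight 1/294
  … 40 more
Group by W:
  weight(W=1) = 1/12
  weight(W=2) = 1/12
Total weight = 1/12 + 1/12 = 1/6
P(W=1 | obs) = 1/12 / 1/6 = 1/2
P(W=2 | obs) = 1/12 / 1/6 = 1/2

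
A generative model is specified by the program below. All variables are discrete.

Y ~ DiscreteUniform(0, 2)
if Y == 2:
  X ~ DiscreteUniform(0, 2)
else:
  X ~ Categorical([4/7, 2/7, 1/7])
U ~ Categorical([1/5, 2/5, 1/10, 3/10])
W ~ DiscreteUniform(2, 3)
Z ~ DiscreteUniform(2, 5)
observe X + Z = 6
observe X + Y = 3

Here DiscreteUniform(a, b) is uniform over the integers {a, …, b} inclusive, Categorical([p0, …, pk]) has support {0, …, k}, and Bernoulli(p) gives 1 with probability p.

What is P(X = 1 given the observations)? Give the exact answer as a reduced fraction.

P(X = 1 | obs) = 7/10

Enumerate traces; 16 have nonzero weight after conditioning:
  (Y=1, X=2, U=0, W=2, Z=4) weight 1/840
  (Y=1, X=2, U=0, W=3, Z=4) weight 1/840
  (Y=1, X=2, U=1, W=2, Z=4) weight 1/420
  (Y=1, X=2, U=1, W=3, Z=4) weight 1/420
  (Y=1, X=2, U=2, W=2, Z=4) weight 1/1680
  (Y=1, X=2, U=2, W=3, Z=4) weight 1/1680
  (Y=1, X=2, U=3, W=2, Z=4) weight 1/560
  (Y=1, X=2, U=3, W=3, Z=4) weight 1/560
  (Y=2, X=1, U=0, W=2, Z=5) weight 1/360
  … 7 more
Group by X:
  weight(X=1) = 1/36
  weight(X=2) = 1/84
Total weight = 1/36 + 1/84 = 5/126
P(X=1 | obs) = 1/36 / 5/126 = 7/10
P(X=2 | obs) = 1/84 / 5/126 = 3/10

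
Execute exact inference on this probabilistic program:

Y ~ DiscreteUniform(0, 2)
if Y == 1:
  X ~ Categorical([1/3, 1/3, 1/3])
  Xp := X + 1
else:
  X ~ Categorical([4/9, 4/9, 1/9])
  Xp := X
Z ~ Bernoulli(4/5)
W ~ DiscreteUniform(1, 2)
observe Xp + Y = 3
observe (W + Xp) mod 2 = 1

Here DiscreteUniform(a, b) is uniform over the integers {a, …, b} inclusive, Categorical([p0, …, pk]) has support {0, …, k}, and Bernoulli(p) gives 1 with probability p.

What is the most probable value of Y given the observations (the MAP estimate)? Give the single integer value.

argmax_v P(Y = v | obs) = 2

Enumerate traces; 4 have nonzero weight after conditioning:
  (Y=1, X=1, Z=0, W=1) weight 1/90
  (Y=1, X=1, Z=1, W=1) weight 2/45
  (Y=2, X=1, Z=0, W=2) weight 2/135
  (Y=2, X=1, Z=1, W=2) weight 8/135
Group by Y:
  weight(Y=1) = 1/18
  weight(Y=2) = 2/27
Total weight = 1/18 + 2/27 = 7/54
P(Y=1 | obs) = 1/18 / 7/54 = 3/7
P(Y=2 | obs) = 2/27 / 7/54 = 4/7
argmax = 2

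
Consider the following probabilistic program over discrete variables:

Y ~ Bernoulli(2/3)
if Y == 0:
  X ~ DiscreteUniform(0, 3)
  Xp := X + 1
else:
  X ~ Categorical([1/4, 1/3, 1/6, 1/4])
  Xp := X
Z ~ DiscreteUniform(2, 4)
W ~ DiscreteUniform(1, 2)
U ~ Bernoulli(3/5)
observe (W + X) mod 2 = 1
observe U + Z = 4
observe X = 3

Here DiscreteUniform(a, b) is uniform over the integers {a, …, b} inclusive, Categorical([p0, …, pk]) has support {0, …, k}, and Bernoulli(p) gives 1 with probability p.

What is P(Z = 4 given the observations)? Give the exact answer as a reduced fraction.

P(Z = 4 | obs) = 2/5

Enumerate traces; 4 have nonzero weight after conditioning:
  (Y=0, X=3, Z=3, W=2, U=1) weight 1/120
  (Y=0, X=3, Z=4, W=2, U=0) weight 1/180
  (Y=1, X=3, Z=3, W=2, U=1) weight 1/60
  (Y=1, X=3, Z=4, W=2, U=0) weight 1/90
Group by Z:
  weight(Z=3) = 1/40
  weight(Z=4) = 1/60
Total weight = 1/40 + 1/60 = 1/24
P(Z=3 | obs) = 1/40 / 1/24 = 3/5
P(Z=4 | obs) = 1/60 / 1/24 = 2/5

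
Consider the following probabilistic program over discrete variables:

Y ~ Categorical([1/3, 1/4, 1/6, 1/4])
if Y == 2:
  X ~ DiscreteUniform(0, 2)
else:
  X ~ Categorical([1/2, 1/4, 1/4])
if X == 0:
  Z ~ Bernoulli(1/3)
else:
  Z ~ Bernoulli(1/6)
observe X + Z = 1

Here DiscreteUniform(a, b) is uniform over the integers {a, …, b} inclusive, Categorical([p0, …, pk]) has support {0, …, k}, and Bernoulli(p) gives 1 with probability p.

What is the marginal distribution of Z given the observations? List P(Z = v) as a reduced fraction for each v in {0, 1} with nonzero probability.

P(Z=0) = 95/163, P(Z=1) = 68/163

Enumerate traces; 8 have nonzero weight after conditioning:
  (Y=0, X=0, Z=1) weight 1/18
  (Y=0, X=1, Z=0) weight 5/72
  (Y=1, X=0, Z=1) weight 1/24
  (Y=1, X=1, Z=0) weight 5/96
  (Y=2, X=0, Z=1) weight 1/54
  (Y=2, X=1, Z=0) weight 5/108
  (Y=3, X=0, Z=1) weight 1/24
  (Y=3, X=1, Z=0) weight 5/96
Group by Z:
  weight(Z=0) = 95/432
  weight(Z=1) = 17/108
Total weight = 95/432 + 17/108 = 163/432
P(Z=0 | obs) = 95/432 / 163/432 = 95/163
P(Z=1 | obs) = 17/108 / 163/432 = 68/163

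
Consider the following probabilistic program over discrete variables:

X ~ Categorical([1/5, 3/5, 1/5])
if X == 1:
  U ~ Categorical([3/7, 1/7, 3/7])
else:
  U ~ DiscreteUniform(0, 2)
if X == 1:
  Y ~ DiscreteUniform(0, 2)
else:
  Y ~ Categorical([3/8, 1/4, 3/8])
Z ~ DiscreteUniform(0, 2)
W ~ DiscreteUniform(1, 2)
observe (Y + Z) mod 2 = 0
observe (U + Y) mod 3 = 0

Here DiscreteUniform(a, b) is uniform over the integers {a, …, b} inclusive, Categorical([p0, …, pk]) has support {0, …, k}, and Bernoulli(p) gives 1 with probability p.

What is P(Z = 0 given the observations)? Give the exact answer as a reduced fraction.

P(Z = 0 | obs) = 9/23

Enumerate traces; 30 have nonzero weight after conditioning:
  (X=0, U=0, Y=0, Z=0, W=1) weight 1/240
  (X=0, U=0, Y=0, Z=0, W=2) weight 1/240
  (X=0, U=0, Y=0, Z=2, W=1) weight 1/240
  (X=0, U=0, Y=0, Z=2, W=2) weight 1/240
  (X=0, U=1, Y=2, Z=0, W=1) weight 1/240
  (X=0, U=1, Y=2, Z=0, W=2) weight 1/240
  (X=0, U=1, Y=2, Z=2, W=1) weight 1/240
  (X=0, U=1, Y=2, Z=2, W=2) weight 1/240
  (X=0, U=2, Y=1, Z=1, W=1) weight 1/360
  … 21 more
Group by Z:
  weight(Z=0) = 1/14
  weight(Z=1) = 5/126
  weight(Z=2) = 1/14
Total weight = 1/14 + 5/126 + 1/14 = 23/126
P(Z=0 | obs) = 1/14 / 23/126 = 9/23
P(Z=1 | obs) = 5/126 / 23/126 = 5/23
P(Z=2 | obs) = 1/14 / 23/126 = 9/23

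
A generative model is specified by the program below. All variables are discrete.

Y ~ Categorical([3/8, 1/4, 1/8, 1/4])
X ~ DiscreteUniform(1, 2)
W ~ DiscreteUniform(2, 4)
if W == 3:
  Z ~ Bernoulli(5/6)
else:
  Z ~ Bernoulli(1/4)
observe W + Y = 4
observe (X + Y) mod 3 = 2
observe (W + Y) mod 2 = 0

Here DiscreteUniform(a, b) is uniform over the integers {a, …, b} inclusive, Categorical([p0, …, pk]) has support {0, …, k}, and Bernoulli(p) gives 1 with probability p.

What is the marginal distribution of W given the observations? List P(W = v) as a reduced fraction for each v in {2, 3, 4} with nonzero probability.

Enumerate traces; 4 have nonzero weight after conditioning:
  (Y=0, X=2, W=4, Z=0) weight 3/64
  (Y=0, X=2, W=4, Z=1) weight 1/64
  (Y=1, X=1, W=3, Z=0) weight 1/144
  (Y=1, X=1, W=3, Z=1) weight 5/144
Group by W:
  weight(W=3) = 1/24
  weight(W=4) = 1/16
Total weight = 1/24 + 1/16 = 5/48
P(W=3 | obs) = 1/24 / 5/48 = 2/5
P(W=4 | obs) = 1/16 / 5/48 = 3/5

P(W=3) = 2/5, P(W=4) = 3/5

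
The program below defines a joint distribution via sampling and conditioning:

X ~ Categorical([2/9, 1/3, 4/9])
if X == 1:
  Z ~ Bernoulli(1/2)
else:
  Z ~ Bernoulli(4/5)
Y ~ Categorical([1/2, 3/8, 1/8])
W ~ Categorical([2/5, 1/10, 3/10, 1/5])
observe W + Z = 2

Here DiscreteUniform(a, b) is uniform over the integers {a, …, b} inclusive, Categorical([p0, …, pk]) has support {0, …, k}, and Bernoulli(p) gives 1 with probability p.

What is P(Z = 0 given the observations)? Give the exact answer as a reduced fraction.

P(Z = 0 | obs) = 9/16

Enumerate traces; 18 have nonzero weight after conditioning:
  (X=0, Z=0, Y=0, W=2) weight 1/150
  (X=0, Z=0, Y=1, W=2) weight 1/200
  (X=0, Z=0, Y=2, W=2) weight 1/600
  (X=0, Z=1, Y=0, W=1) weight 2/225
  (X=0, Z=1, Y=1, W=1) weight 1/150
  (X=0, Z=1, Y=2, W=1) weight 1/450
  (X=1, Z=0, Y=0, W=2) weight 1/40
  (X=1, Z=0, Y=1, W=2) weight 3/160
  … 10 more
Group by Z:
  weight(Z=0) = 9/100
  weight(Z=1) = 7/100
Total weight = 9/100 + 7/100 = 4/25
P(Z=0 | obs) = 9/100 / 4/25 = 9/16
P(Z=1 | obs) = 7/100 / 4/25 = 7/16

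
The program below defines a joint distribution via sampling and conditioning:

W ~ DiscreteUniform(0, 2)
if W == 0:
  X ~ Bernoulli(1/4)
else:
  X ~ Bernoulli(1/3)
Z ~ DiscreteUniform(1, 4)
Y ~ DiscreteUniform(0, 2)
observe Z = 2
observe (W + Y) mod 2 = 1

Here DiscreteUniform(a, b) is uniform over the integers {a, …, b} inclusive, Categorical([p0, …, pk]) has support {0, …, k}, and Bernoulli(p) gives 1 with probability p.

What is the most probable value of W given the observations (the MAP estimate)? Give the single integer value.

argmax_v P(W = v | obs) = 1

Enumerate traces; 8 have nonzero weight after conditioning:
  (W=0, X=0, Z=2, Y=1) weight 1/48
  (W=0, X=1, Z=2, Y=1) weight 1/144
  (W=1, X=0, Z=2, Y=0) weight 1/54
  (W=1, X=0, Z=2, Y=2) weight 1/54
  (W=1, X=1, Z=2, Y=0) weight 1/108
  (W=1, X=1, Z=2, Y=2) weight 1/108
  (W=2, X=0, Z=2, Y=1) weight 1/54
  (W=2, X=1, Z=2, Y=1) weight 1/108
Group by W:
  weight(W=0) = 1/36
  weight(W=1) = 1/18
  weight(W=2) = 1/36
Total weight = 1/36 + 1/18 + 1/36 = 1/9
P(W=0 | obs) = 1/36 / 1/9 = 1/4
P(W=1 | obs) = 1/18 / 1/9 = 1/2
P(W=2 | obs) = 1/36 / 1/9 = 1/4
argmax = 1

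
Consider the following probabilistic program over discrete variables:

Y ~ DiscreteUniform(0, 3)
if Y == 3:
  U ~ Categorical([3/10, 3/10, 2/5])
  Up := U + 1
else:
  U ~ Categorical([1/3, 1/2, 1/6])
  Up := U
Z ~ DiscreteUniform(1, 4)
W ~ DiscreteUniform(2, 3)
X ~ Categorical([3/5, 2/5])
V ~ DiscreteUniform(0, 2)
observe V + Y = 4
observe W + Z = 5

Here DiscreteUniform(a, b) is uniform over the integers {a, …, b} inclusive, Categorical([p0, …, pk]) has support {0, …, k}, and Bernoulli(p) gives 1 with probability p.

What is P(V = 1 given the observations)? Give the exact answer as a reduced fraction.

P(V = 1 | obs) = 1/2

Enumerate traces; 24 have nonzero weight after conditioning:
  (Y=2, U=0, Z=2, W=3, X=0, V=2) weight 1/480
  (Y=2, U=0, Z=2, W=3, X=1, V=2) weight 1/720
  (Y=2, U=0, Z=3, W=2, X=0, V=2) weight 1/480
  (Y=2, U=0, Z=3, W=2, X=1, V=2) weight 1/720
  (Y=2, U=1, Z=2, W=3, X=0, V=2) weight 1/320
  (Y=2, U=1, Z=2, W=3, X=1, V=2) weight 1/480
  (Y=2, U=1, Z=3, W=2, X=0, V=2) weight 1/320
  (Y=2, U=1, Z=3, W=2, X=1, V=2) weight 1/480
  (Y=3, U=0, Z=2, W=3, X=0, V=1) weight 3/1600
  … 15 more
Group by V:
  weight(V=1) = 1/48
  weight(V=2) = 1/48
Total weight = 1/48 + 1/48 = 1/24
P(V=1 | obs) = 1/48 / 1/24 = 1/2
P(V=2 | obs) = 1/48 / 1/24 = 1/2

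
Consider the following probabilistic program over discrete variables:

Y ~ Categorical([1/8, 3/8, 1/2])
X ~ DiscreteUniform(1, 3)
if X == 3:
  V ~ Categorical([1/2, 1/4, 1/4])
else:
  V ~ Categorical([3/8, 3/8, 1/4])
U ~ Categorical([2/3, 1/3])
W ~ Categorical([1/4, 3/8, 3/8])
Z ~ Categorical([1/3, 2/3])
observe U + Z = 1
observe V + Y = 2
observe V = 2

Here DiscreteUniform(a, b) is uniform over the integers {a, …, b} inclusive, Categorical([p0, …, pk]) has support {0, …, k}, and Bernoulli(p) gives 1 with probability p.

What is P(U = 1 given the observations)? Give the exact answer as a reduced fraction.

P(U = 1 | obs) = 1/5

Enumerate traces; 18 have nonzero weight after conditioning:
  (Y=0, X=1, V=2, U=0, W=0, Z=1) weight 1/864
  (Y=0, X=1, V=2, U=0, W=1, Z=1) weight 1/576
  (Y=0, X=1, V=2, U=0, W=2, Z=1) weight 1/576
  (Y=0, X=1, V=2, U=1, W=0, Z=0) weight 1/3456
  (Y=0, X=1, V=2, U=1, W=1, Z=0) weight 1/2304
  (Y=0, X=1, V=2, U=1, W=2, Z=0) weight 1/2304
  (Y=0, X=2, V=2, U=0, W=0, Z=1) weight 1/864
  (Y=0, X=2, V=2, U=0, W=1, Z=1) weight 1/576
  … 10 more
Group by U:
  weight(U=0) = 1/72
  weight(U=1) = 1/288
Total weight = 1/72 + 1/288 = 5/288
P(U=0 | obs) = 1/72 / 5/288 = 4/5
P(U=1 | obs) = 1/288 / 5/288 = 1/5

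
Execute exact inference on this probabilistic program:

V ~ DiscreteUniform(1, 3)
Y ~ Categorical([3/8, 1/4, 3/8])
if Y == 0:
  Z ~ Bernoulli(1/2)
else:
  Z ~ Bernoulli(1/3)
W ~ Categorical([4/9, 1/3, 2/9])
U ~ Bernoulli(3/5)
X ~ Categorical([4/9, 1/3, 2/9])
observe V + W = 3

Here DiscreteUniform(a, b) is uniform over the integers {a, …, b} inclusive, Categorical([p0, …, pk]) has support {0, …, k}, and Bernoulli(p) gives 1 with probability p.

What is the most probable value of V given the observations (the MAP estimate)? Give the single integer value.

argmax_v P(V = v | obs) = 3

Enumerate traces; 108 have nonzero weight after conditioning:
  (V=1, Y=0, Z=0, W=2, U=0, X=0) weight 1/405
  (V=1, Y=0, Z=0, W=2, U=0, X=1) weight 1/540
  (V=1, Y=0, Z=0, W=2, U=0, X=2) weight 1/810
  (V=1, Y=0, Z=0, W=2, U=1, X=0) weight 1/270
  (V=1, Y=0, Z=0, W=2, U=1, X=1) weight 1/360
  (V=1, Y=0, Z=0, W=2, U=1, X=2) weight 1/540
  (V=1, Y=0, Z=1, W=2, U=0, X=0) weight 1/405
  (V=1, Y=0, Z=1, W=2, U=0, X=1) weight 1/540
  (V=2, Y=0, Z=0, W=1, U=0, X=0) weight 1/270
  (V=3, Y=0, Z=0, W=0, U=0, X=0) weight 2/405
  … 98 more
Group by V:
  weight(V=1) = 2/27
  weight(V=2) = 1/9
  weight(V=3) = 4/27
Total weight = 2/27 + 1/9 + 4/27 = 1/3
P(V=1 | obs) = 2/27 / 1/3 = 2/9
P(V=2 | obs) = 1/9 / 1/3 = 1/3
P(V=3 | obs) = 4/27 / 1/3 = 4/9
argmax = 3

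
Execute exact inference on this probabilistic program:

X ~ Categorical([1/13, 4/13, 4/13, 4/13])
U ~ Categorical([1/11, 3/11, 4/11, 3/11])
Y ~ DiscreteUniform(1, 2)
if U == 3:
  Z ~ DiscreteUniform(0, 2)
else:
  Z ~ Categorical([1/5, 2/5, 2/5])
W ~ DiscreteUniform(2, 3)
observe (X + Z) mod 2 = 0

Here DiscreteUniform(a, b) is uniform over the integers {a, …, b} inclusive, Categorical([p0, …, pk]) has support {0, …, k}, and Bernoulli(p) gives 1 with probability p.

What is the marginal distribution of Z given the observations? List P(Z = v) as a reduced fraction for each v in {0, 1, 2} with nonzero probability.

Enumerate traces; 96 have nonzero weight after conditioning:
  (X=0, U=0, Y=1, Z=0, W=2) weight 1/2860
  (X=0, U=0, Y=1, Z=0, W=3) weight 1/2860
  (X=0, U=0, Y=1, Z=2, W=2) weight 1/1430
  (X=0, U=0, Y=1, Z=2, W=3) weight 1/1430
  (X=0, U=0, Y=2, Z=0, W=2) weight 1/2860
  (X=0, U=0, Y=2, Z=0, W=3) weight 1/2860
  (X=0, U=0, Y=2, Z=2, W=2) weight 1/1430
  (X=0, U=0, Y=2, Z=2, W=3) weight 1/1430
  (X=1, U=0, Y=1, Z=1, W=2) weight 2/715
  … 87 more
Group by Z:
  weight(Z=0) = 1/11
  weight(Z=1) = 168/715
  weight(Z=2) = 21/143
Total weight = 1/11 + 168/715 + 21/143 = 26/55
P(Z=0 | obs) = 1/11 / 26/55 = 5/26
P(Z=1 | obs) = 168/715 / 26/55 = 84/169
P(Z=2 | obs) = 21/143 / 26/55 = 105/338

P(Z=0) = 5/26, P(Z=1) = 84/169, P(Z=2) = 105/338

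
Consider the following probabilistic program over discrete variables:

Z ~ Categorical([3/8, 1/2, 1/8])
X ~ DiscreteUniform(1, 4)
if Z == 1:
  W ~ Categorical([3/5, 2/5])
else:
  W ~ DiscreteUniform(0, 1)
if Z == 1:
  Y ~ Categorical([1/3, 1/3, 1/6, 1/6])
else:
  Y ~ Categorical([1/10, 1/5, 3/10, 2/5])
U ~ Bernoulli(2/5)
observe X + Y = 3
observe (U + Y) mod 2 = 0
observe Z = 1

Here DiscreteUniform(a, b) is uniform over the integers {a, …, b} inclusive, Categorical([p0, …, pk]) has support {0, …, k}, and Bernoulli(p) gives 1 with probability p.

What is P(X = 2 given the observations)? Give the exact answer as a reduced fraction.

Enumerate traces; 6 have nonzero weight after conditioning:
  (Z=1, X=1, W=0, Y=2, U=0) weight 3/400
  (Z=1, X=1, W=1, Y=2, U=0) weight 1/200
  (Z=1, X=2, W=0, Y=1, U=1) weight 1/100
  (Z=1, X=2, W=1, Y=1, U=1) weight 1/150
  (Z=1, X=3, W=0, Y=0, U=0) weight 3/200
  (Z=1, X=3, W=1, Y=0, U=0) weight 1/100
Group by X:
  weight(X=1) = 1/80
  weight(X=2) = 1/60
  weight(X=3) = 1/40
Total weight = 1/80 + 1/60 + 1/40 = 13/240
P(X=1 | obs) = 1/80 / 13/240 = 3/13
P(X=2 | obs) = 1/60 / 13/240 = 4/13
P(X=3 | obs) = 1/40 / 13/240 = 6/13

P(X = 2 | obs) = 4/13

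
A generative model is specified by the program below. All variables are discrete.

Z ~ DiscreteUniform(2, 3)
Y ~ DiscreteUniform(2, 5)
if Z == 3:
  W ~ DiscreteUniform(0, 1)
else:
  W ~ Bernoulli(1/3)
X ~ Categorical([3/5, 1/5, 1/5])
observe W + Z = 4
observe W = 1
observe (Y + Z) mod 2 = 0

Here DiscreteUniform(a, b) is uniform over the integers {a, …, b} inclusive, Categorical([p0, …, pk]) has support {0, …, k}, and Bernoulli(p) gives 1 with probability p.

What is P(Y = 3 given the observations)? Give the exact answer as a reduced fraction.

Enumerate traces; 6 have nonzero weight after conditioning:
  (Z=3, Y=3, W=1, X=0) weight 3/80
  (Z=3, Y=3, W=1, X=1) weight 1/80
  (Z=3, Y=3, W=1, X=2) weight 1/80
  (Z=3, Y=5, W=1, X=0) weight 3/80
  (Z=3, Y=5, W=1, X=1) weight 1/80
  (Z=3, Y=5, W=1, X=2) weight 1/80
Group by Y:
  weight(Y=3) = 1/16
  weight(Y=5) = 1/16
Total weight = 1/16 + 1/16 = 1/8
P(Y=3 | obs) = 1/16 / 1/8 = 1/2
P(Y=5 | obs) = 1/16 / 1/8 = 1/2

P(Y = 3 | obs) = 1/2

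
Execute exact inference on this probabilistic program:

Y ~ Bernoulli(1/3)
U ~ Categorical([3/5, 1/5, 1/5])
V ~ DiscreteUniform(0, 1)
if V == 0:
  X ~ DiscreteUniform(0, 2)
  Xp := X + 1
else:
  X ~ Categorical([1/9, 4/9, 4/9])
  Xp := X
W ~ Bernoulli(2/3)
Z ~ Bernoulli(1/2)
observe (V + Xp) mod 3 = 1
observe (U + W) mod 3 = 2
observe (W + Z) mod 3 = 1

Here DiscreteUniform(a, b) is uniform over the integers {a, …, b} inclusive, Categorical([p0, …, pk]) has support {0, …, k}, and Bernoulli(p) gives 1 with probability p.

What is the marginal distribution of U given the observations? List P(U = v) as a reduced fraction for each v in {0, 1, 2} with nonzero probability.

P(U=1) = 2/3, P(U=2) = 1/3

Enumerate traces; 8 have nonzero weight after conditioning:
  (Y=0, U=1, V=0, X=0, W=1, Z=0) weight 1/135
  (Y=0, U=1, V=1, X=0, W=1, Z=0) weight 1/405
  (Y=0, U=2, V=0, X=0, W=0, Z=1) weight 1/270
  (Y=0, U=2, V=1, X=0, W=0, Z=1) weight 1/810
  (Y=1, U=1, V=0, X=0, W=1, Z=0) weight 1/270
  (Y=1, U=1, V=1, X=0, W=1, Z=0) weight 1/810
  (Y=1, U=2, V=0, X=0, W=0, Z=1) weight 1/540
  (Y=1, U=2, V=1, X=0, W=0, Z=1) weight 1/1620
Group by U:
  weight(U=1) = 2/135
  weight(U=2) = 1/135
Total weight = 2/135 + 1/135 = 1/45
P(U=1 | obs) = 2/135 / 1/45 = 2/3
P(U=2 | obs) = 1/135 / 1/45 = 1/3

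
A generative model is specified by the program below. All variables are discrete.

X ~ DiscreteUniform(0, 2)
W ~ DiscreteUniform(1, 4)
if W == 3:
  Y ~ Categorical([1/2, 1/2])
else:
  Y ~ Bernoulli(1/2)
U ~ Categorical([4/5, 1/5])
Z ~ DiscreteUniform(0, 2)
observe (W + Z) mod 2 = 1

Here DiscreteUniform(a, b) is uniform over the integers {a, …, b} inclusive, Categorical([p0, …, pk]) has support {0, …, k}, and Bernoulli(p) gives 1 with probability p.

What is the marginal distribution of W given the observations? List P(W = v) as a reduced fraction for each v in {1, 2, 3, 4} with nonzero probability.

P(W=1) = 1/3, P(W=2) = 1/6, P(W=3) = 1/3, P(W=4) = 1/6

Enumerate traces; 72 have nonzero weight after conditioning:
  (X=0, W=1, Y=0, U=0, Z=0) weight 1/90
  (X=0, W=1, Y=0, U=0, Z=2) weight 1/90
  (X=0, W=1, Y=0, U=1, Z=0) weight 1/360
  (X=0, W=1, Y=0, U=1, Z=2) weight 1/360
  (X=0, W=1, Y=1, U=0, Z=0) weight 1/90
  (X=0, W=1, Y=1, U=0, Z=2) weight 1/90
  (X=0, W=1, Y=1, U=1, Z=0) weight 1/360
  (X=0, W=1, Y=1, U=1, Z=2) weight 1/360
  (X=0, W=2, Y=0, U=0, Z=1) weight 1/90
  (X=0, W=3, Y=0, U=0, Z=0) weight 1/90
  … 62 more
Group by W:
  weight(W=1) = 1/6
  weight(W=2) = 1/12
  weight(W=3) = 1/6
  weight(W=4) = 1/12
Total weight = 1/6 + 1/12 + 1/6 + 1/12 = 1/2
P(W=1 | obs) = 1/6 / 1/2 = 1/3
P(W=2 | obs) = 1/12 / 1/2 = 1/6
P(W=3 | obs) = 1/6 / 1/2 = 1/3
P(W=4 | obs) = 1/12 / 1/2 = 1/6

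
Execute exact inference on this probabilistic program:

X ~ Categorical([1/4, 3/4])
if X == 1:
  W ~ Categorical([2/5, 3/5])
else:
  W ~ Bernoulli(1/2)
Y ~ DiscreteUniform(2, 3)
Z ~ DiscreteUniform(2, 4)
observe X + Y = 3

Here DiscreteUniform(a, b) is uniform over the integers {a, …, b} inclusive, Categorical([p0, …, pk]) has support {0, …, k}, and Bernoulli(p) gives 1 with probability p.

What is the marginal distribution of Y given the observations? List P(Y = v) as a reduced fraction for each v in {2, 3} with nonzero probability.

P(Y=2) = 3/4, P(Y=3) = 1/4

Enumerate traces; 12 have nonzero weight after conditioning:
  (X=0, W=0, Y=3, Z=2) weight 1/48
  (X=0, W=0, Y=3, Z=3) weight 1/48
  (X=0, W=0, Y=3, Z=4) weight 1/48
  (X=0, W=1, Y=3, Z=2) weight 1/48
  (X=0, W=1, Y=3, Z=3) weight 1/48
  (X=0, W=1, Y=3, Z=4) weight 1/48
  (X=1, W=0, Y=2, Z=2) weight 1/20
  (X=1, W=0, Y=2, Z=3) weight 1/20
  … 4 more
Group by Y:
  weight(Y=2) = 3/8
  weight(Y=3) = 1/8
Total weight = 3/8 + 1/8 = 1/2
P(Y=2 | obs) = 3/8 / 1/2 = 3/4
P(Y=3 | obs) = 1/8 / 1/2 = 1/4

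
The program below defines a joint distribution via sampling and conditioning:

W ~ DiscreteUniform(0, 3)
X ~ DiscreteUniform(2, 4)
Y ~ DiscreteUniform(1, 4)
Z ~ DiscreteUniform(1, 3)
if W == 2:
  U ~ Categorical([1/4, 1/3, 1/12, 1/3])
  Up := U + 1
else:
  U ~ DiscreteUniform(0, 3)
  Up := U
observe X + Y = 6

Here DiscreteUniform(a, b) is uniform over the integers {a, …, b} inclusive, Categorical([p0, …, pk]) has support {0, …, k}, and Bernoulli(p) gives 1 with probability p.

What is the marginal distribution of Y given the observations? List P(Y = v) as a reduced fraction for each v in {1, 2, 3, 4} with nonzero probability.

P(Y=2) = 1/3, P(Y=3) = 1/3, P(Y=4) = 1/3

Enumerate traces; 144 have nonzero weight after conditioning:
  (W=0, X=2, Y=4, Z=1, U=0) weight 1/576
  (W=0, X=2, Y=4, Z=1, U=1) weight 1/576
  (W=0, X=2, Y=4, Z=1, U=2) weight 1/576
  (W=0, X=2, Y=4, Z=1, U=3) weight 1/576
  (W=0, X=2, Y=4, Z=2, U=0) weight 1/576
  (W=0, X=2, Y=4, Z=2, U=1) weight 1/576
  (W=0, X=2, Y=4, Z=2, U=2) weight 1/576
  (W=0, X=2, Y=4, Z=2, U=3) weight 1/576
  (W=0, X=3, Y=3, Z=1, U=0) weight 1/576
  (W=0, X=4, Y=2, Z=1, U=0) weight 1/576
  … 134 more
Group by Y:
  weight(Y=2) = 1/12
  weight(Y=3) = 1/12
  weight(Y=4) = 1/12
Total weight = 1/12 + 1/12 + 1/12 = 1/4
P(Y=2 | obs) = 1/12 / 1/4 = 1/3
P(Y=3 | obs) = 1/12 / 1/4 = 1/3
P(Y=4 | obs) = 1/12 / 1/4 = 1/3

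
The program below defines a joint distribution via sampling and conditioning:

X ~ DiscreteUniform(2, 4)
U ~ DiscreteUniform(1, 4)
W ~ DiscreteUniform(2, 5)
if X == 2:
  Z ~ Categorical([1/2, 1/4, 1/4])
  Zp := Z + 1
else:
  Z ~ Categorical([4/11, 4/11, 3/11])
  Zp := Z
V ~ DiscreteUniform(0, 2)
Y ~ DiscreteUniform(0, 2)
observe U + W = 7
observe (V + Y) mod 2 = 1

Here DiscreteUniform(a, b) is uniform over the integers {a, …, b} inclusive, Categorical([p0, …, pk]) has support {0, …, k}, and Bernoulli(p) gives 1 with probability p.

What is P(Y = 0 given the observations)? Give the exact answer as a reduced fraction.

P(Y = 0 | obs) = 1/4

Enumerate traces; 108 have nonzero weight after conditioning:
  (X=2, U=2, W=5, Z=0, V=0, Y=1) weight 1/864
  (X=2, U=2, W=5, Z=0, V=1, Y=0) weight 1/864
  (X=2, U=2, W=5, Z=0, V=1, Y=2) weight 1/864
  (X=2, U=2, W=5, Z=0, V=2, Y=1) weight 1/864
  (X=2, U=2, W=5, Z=1, V=0, Y=1) weight 1/1728
  (X=2, U=2, W=5, Z=1, V=1, Y=0) weight 1/1728
  (X=2, U=2, W=5, Z=1, V=1, Y=2) weight 1/1728
  (X=2, U=2, W=5, Z=1, V=2, Y=1) weight 1/1728
  … 100 more
Group by Y:
  weight(Y=0) = 1/48
  weight(Y=1) = 1/24
  weight(Y=2) = 1/48
Total weight = 1/48 + 1/24 + 1/48 = 1/12
P(Y=0 | obs) = 1/48 / 1/12 = 1/4
P(Y=1 | obs) = 1/24 / 1/12 = 1/2
P(Y=2 | obs) = 1/48 / 1/12 = 1/4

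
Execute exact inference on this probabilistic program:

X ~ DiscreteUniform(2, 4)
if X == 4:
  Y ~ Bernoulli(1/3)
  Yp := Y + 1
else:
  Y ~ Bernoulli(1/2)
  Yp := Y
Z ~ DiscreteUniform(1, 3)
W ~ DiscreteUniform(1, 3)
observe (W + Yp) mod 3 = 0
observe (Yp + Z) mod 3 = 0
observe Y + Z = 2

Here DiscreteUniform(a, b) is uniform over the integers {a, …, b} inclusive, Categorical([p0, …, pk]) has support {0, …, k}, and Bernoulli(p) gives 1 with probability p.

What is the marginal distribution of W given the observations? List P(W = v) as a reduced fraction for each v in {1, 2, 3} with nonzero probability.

P(W=1) = 1/3, P(W=2) = 2/3

Enumerate traces; 2 have nonzero weight after conditioning:
  (X=4, Y=0, Z=2, W=2) weight 2/81
  (X=4, Y=1, Z=1, W=1) weight 1/81
Group by W:
  weight(W=1) = 1/81
  weight(W=2) = 2/81
Total weight = 1/81 + 2/81 = 1/27
P(W=1 | obs) = 1/81 / 1/27 = 1/3
P(W=2 | obs) = 2/81 / 1/27 = 2/3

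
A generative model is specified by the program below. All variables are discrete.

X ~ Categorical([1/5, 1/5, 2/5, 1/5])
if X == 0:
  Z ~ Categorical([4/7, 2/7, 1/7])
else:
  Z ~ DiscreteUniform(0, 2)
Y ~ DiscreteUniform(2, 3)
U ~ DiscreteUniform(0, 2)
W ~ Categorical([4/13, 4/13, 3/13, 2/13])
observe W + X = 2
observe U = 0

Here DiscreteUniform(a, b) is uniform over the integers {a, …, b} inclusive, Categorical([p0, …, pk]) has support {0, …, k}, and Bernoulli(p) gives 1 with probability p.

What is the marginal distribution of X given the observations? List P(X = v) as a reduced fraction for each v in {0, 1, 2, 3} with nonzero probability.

P(X=0) = 1/5, P(X=1) = 4/15, P(X=2) = 8/15

Enumerate traces; 18 have nonzero weight after conditioning:
  (X=0, Z=0, Y=2, U=0, W=2) weight 2/455
  (X=0, Z=0, Y=3, U=0, W=2) weight 2/455
  (X=0, Z=1, Y=2, U=0, W=2) weight 1/455
  (X=0, Z=1, Y=3, U=0, W=2) weight 1/455
  (X=0, Z=2, Y=2, U=0, W=2) weight 1/910
  (X=0, Z=2, Y=3, U=0, W=2) weight 1/910
  (X=1, Z=0, Y=2, U=0, W=1) weight 2/585
  (X=1, Z=0, Y=3, U=0, W=1) weight 2/585
  (X=2, Z=0, Y=2, U=0, W=0) weight 4/585
  … 9 more
Group by X:
  weight(X=0) = 1/65
  weight(X=1) = 4/195
  weight(X=2) = 8/195
Total weight = 1/65 + 4/195 + 8/195 = 1/13
P(X=0 | obs) = 1/65 / 1/13 = 1/5
P(X=1 | obs) = 4/195 / 1/13 = 4/15
P(X=2 | obs) = 8/195 / 1/13 = 8/15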